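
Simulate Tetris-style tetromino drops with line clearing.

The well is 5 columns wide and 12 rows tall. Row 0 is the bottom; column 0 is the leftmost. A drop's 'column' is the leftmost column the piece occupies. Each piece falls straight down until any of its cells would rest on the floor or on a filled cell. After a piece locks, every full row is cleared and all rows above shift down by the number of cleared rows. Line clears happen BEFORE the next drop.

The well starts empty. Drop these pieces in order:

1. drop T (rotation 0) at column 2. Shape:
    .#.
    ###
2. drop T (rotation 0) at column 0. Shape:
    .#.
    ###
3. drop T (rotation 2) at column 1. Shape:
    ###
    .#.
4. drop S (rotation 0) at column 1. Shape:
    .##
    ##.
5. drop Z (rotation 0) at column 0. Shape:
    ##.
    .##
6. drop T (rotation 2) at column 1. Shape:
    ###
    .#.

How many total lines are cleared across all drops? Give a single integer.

Drop 1: T rot0 at col 2 lands with bottom-row=0; cleared 0 line(s) (total 0); column heights now [0 0 1 2 1], max=2
Drop 2: T rot0 at col 0 lands with bottom-row=1; cleared 0 line(s) (total 0); column heights now [2 3 2 2 1], max=3
Drop 3: T rot2 at col 1 lands with bottom-row=2; cleared 0 line(s) (total 0); column heights now [2 4 4 4 1], max=4
Drop 4: S rot0 at col 1 lands with bottom-row=4; cleared 0 line(s) (total 0); column heights now [2 5 6 6 1], max=6
Drop 5: Z rot0 at col 0 lands with bottom-row=6; cleared 0 line(s) (total 0); column heights now [8 8 7 6 1], max=8
Drop 6: T rot2 at col 1 lands with bottom-row=7; cleared 0 line(s) (total 0); column heights now [8 9 9 9 1], max=9

Answer: 0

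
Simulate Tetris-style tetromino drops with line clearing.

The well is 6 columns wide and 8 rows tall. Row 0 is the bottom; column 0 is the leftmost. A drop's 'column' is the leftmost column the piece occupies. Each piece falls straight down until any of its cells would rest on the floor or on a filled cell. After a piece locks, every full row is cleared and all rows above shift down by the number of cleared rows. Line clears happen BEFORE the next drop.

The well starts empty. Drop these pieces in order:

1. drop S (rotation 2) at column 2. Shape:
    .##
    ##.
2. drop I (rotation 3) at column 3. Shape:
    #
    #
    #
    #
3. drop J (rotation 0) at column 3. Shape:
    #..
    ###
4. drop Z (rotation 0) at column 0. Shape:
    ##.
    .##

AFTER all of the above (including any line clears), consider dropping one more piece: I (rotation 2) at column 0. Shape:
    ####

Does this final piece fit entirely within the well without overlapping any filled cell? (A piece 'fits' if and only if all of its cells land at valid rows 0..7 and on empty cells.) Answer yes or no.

Answer: no

Derivation:
Drop 1: S rot2 at col 2 lands with bottom-row=0; cleared 0 line(s) (total 0); column heights now [0 0 1 2 2 0], max=2
Drop 2: I rot3 at col 3 lands with bottom-row=2; cleared 0 line(s) (total 0); column heights now [0 0 1 6 2 0], max=6
Drop 3: J rot0 at col 3 lands with bottom-row=6; cleared 0 line(s) (total 0); column heights now [0 0 1 8 7 7], max=8
Drop 4: Z rot0 at col 0 lands with bottom-row=1; cleared 0 line(s) (total 0); column heights now [3 3 2 8 7 7], max=8
Test piece I rot2 at col 0 (width 4): heights before test = [3 3 2 8 7 7]; fits = False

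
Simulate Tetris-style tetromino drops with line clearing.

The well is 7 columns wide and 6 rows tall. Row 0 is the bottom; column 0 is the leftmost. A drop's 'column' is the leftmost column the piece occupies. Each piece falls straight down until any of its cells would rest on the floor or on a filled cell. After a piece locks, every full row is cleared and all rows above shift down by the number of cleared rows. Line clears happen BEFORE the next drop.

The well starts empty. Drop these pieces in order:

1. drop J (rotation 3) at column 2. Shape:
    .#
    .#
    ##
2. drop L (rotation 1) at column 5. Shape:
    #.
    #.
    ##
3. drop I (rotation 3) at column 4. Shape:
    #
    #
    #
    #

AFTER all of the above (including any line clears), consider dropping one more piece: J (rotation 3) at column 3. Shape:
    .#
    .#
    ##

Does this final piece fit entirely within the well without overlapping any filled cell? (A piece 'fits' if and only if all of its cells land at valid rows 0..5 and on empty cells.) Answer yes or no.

Drop 1: J rot3 at col 2 lands with bottom-row=0; cleared 0 line(s) (total 0); column heights now [0 0 1 3 0 0 0], max=3
Drop 2: L rot1 at col 5 lands with bottom-row=0; cleared 0 line(s) (total 0); column heights now [0 0 1 3 0 3 1], max=3
Drop 3: I rot3 at col 4 lands with bottom-row=0; cleared 0 line(s) (total 0); column heights now [0 0 1 3 4 3 1], max=4
Test piece J rot3 at col 3 (width 2): heights before test = [0 0 1 3 4 3 1]; fits = False

Answer: no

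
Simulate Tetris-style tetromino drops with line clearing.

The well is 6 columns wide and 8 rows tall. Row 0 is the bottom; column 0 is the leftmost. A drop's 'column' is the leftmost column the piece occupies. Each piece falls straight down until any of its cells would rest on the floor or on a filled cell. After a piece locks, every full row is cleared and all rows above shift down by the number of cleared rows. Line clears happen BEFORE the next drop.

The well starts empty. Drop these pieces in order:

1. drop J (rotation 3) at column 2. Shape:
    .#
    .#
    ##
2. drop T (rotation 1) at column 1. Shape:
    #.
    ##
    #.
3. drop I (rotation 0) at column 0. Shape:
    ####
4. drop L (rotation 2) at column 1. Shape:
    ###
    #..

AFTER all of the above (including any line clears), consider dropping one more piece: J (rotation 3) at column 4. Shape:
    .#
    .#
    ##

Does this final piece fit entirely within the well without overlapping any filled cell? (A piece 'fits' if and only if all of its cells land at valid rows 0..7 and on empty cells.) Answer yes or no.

Drop 1: J rot3 at col 2 lands with bottom-row=0; cleared 0 line(s) (total 0); column heights now [0 0 1 3 0 0], max=3
Drop 2: T rot1 at col 1 lands with bottom-row=0; cleared 0 line(s) (total 0); column heights now [0 3 2 3 0 0], max=3
Drop 3: I rot0 at col 0 lands with bottom-row=3; cleared 0 line(s) (total 0); column heights now [4 4 4 4 0 0], max=4
Drop 4: L rot2 at col 1 lands with bottom-row=4; cleared 0 line(s) (total 0); column heights now [4 6 6 6 0 0], max=6
Test piece J rot3 at col 4 (width 2): heights before test = [4 6 6 6 0 0]; fits = True

Answer: yes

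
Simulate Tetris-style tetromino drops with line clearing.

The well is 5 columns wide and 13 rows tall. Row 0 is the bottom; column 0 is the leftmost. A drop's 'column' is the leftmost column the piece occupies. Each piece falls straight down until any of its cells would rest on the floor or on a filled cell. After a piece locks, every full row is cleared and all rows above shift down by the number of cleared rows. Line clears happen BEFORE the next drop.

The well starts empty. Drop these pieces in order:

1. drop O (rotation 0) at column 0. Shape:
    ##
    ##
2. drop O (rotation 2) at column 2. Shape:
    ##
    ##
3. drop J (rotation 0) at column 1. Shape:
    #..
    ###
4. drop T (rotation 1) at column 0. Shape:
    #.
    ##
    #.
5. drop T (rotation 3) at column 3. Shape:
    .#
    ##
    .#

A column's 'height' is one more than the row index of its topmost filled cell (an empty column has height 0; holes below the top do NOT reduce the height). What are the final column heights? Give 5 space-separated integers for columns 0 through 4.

Answer: 6 5 3 4 5

Derivation:
Drop 1: O rot0 at col 0 lands with bottom-row=0; cleared 0 line(s) (total 0); column heights now [2 2 0 0 0], max=2
Drop 2: O rot2 at col 2 lands with bottom-row=0; cleared 0 line(s) (total 0); column heights now [2 2 2 2 0], max=2
Drop 3: J rot0 at col 1 lands with bottom-row=2; cleared 0 line(s) (total 0); column heights now [2 4 3 3 0], max=4
Drop 4: T rot1 at col 0 lands with bottom-row=3; cleared 0 line(s) (total 0); column heights now [6 5 3 3 0], max=6
Drop 5: T rot3 at col 3 lands with bottom-row=2; cleared 0 line(s) (total 0); column heights now [6 5 3 4 5], max=6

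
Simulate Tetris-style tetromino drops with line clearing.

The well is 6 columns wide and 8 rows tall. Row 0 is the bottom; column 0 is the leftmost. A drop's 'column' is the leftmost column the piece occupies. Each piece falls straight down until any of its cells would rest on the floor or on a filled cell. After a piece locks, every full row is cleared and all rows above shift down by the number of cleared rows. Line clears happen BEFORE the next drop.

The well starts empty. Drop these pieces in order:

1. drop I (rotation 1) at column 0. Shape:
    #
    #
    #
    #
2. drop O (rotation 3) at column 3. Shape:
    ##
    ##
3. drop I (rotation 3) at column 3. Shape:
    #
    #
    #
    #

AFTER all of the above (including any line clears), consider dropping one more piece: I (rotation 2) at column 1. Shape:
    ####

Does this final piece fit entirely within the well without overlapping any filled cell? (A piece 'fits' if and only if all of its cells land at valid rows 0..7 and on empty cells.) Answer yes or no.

Drop 1: I rot1 at col 0 lands with bottom-row=0; cleared 0 line(s) (total 0); column heights now [4 0 0 0 0 0], max=4
Drop 2: O rot3 at col 3 lands with bottom-row=0; cleared 0 line(s) (total 0); column heights now [4 0 0 2 2 0], max=4
Drop 3: I rot3 at col 3 lands with bottom-row=2; cleared 0 line(s) (total 0); column heights now [4 0 0 6 2 0], max=6
Test piece I rot2 at col 1 (width 4): heights before test = [4 0 0 6 2 0]; fits = True

Answer: yes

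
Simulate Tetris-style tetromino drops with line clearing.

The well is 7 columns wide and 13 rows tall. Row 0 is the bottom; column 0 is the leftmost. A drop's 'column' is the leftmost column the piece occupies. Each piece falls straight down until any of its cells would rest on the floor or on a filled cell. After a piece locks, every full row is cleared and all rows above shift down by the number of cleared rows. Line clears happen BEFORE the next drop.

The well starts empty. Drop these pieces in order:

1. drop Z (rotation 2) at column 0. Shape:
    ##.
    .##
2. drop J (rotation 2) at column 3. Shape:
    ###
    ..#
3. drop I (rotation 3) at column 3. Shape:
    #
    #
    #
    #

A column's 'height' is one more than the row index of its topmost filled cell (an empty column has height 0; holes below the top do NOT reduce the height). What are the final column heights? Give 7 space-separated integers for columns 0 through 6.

Drop 1: Z rot2 at col 0 lands with bottom-row=0; cleared 0 line(s) (total 0); column heights now [2 2 1 0 0 0 0], max=2
Drop 2: J rot2 at col 3 lands with bottom-row=0; cleared 0 line(s) (total 0); column heights now [2 2 1 2 2 2 0], max=2
Drop 3: I rot3 at col 3 lands with bottom-row=2; cleared 0 line(s) (total 0); column heights now [2 2 1 6 2 2 0], max=6

Answer: 2 2 1 6 2 2 0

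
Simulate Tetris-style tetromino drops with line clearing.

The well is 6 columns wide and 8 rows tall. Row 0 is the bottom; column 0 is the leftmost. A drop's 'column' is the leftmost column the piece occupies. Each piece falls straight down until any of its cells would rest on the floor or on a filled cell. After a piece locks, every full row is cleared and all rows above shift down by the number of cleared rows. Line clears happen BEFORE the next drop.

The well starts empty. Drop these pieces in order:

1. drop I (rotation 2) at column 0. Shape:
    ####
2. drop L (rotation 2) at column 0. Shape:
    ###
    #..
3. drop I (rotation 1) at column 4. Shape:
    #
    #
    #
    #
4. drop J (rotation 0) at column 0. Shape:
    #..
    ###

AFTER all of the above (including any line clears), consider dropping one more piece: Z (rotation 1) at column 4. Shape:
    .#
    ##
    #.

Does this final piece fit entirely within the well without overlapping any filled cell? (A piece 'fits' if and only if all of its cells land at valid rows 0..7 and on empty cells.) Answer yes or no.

Answer: yes

Derivation:
Drop 1: I rot2 at col 0 lands with bottom-row=0; cleared 0 line(s) (total 0); column heights now [1 1 1 1 0 0], max=1
Drop 2: L rot2 at col 0 lands with bottom-row=1; cleared 0 line(s) (total 0); column heights now [3 3 3 1 0 0], max=3
Drop 3: I rot1 at col 4 lands with bottom-row=0; cleared 0 line(s) (total 0); column heights now [3 3 3 1 4 0], max=4
Drop 4: J rot0 at col 0 lands with bottom-row=3; cleared 0 line(s) (total 0); column heights now [5 4 4 1 4 0], max=5
Test piece Z rot1 at col 4 (width 2): heights before test = [5 4 4 1 4 0]; fits = True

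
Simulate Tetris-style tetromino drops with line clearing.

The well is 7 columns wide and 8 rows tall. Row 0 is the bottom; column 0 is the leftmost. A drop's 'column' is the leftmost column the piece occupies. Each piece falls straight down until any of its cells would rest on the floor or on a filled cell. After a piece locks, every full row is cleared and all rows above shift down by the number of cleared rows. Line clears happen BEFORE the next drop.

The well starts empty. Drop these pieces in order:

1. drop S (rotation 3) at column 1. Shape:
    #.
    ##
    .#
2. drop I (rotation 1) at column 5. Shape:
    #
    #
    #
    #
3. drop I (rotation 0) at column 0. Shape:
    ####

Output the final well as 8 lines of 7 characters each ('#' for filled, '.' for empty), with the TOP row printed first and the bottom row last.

Drop 1: S rot3 at col 1 lands with bottom-row=0; cleared 0 line(s) (total 0); column heights now [0 3 2 0 0 0 0], max=3
Drop 2: I rot1 at col 5 lands with bottom-row=0; cleared 0 line(s) (total 0); column heights now [0 3 2 0 0 4 0], max=4
Drop 3: I rot0 at col 0 lands with bottom-row=3; cleared 0 line(s) (total 0); column heights now [4 4 4 4 0 4 0], max=4

Answer: .......
.......
.......
.......
####.#.
.#...#.
.##..#.
..#..#.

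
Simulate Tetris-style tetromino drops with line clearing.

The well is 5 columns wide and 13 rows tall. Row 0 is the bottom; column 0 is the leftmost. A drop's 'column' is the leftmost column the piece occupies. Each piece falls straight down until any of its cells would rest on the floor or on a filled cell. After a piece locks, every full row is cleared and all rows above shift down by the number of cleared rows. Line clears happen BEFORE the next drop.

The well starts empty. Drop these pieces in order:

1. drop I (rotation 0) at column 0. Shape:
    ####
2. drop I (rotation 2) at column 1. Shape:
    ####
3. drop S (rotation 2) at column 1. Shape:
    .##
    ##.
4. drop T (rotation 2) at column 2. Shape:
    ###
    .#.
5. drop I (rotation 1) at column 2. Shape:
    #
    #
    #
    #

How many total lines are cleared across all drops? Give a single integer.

Answer: 0

Derivation:
Drop 1: I rot0 at col 0 lands with bottom-row=0; cleared 0 line(s) (total 0); column heights now [1 1 1 1 0], max=1
Drop 2: I rot2 at col 1 lands with bottom-row=1; cleared 0 line(s) (total 0); column heights now [1 2 2 2 2], max=2
Drop 3: S rot2 at col 1 lands with bottom-row=2; cleared 0 line(s) (total 0); column heights now [1 3 4 4 2], max=4
Drop 4: T rot2 at col 2 lands with bottom-row=4; cleared 0 line(s) (total 0); column heights now [1 3 6 6 6], max=6
Drop 5: I rot1 at col 2 lands with bottom-row=6; cleared 0 line(s) (total 0); column heights now [1 3 10 6 6], max=10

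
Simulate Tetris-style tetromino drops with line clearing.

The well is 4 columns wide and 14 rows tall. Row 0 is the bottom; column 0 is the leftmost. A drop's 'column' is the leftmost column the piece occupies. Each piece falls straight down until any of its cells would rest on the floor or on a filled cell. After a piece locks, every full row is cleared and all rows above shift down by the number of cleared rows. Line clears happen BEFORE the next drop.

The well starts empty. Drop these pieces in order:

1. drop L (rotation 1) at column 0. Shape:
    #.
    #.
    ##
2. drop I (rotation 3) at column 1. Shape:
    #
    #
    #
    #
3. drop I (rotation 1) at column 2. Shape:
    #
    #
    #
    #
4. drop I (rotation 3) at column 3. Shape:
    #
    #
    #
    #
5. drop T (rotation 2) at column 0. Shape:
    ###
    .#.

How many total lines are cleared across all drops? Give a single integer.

Drop 1: L rot1 at col 0 lands with bottom-row=0; cleared 0 line(s) (total 0); column heights now [3 1 0 0], max=3
Drop 2: I rot3 at col 1 lands with bottom-row=1; cleared 0 line(s) (total 0); column heights now [3 5 0 0], max=5
Drop 3: I rot1 at col 2 lands with bottom-row=0; cleared 0 line(s) (total 0); column heights now [3 5 4 0], max=5
Drop 4: I rot3 at col 3 lands with bottom-row=0; cleared 3 line(s) (total 3); column heights now [0 2 1 1], max=2
Drop 5: T rot2 at col 0 lands with bottom-row=2; cleared 0 line(s) (total 3); column heights now [4 4 4 1], max=4

Answer: 3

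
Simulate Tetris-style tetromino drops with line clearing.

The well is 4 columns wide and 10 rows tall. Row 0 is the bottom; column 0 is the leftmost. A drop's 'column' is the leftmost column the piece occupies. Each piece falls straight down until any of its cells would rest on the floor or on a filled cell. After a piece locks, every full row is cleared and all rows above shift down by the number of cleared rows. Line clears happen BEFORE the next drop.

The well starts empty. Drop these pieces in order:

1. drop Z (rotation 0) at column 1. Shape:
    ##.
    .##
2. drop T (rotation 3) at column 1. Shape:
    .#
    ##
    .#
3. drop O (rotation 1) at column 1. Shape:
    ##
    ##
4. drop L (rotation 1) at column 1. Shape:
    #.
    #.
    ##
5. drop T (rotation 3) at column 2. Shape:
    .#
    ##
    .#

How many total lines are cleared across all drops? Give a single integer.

Answer: 0

Derivation:
Drop 1: Z rot0 at col 1 lands with bottom-row=0; cleared 0 line(s) (total 0); column heights now [0 2 2 1], max=2
Drop 2: T rot3 at col 1 lands with bottom-row=2; cleared 0 line(s) (total 0); column heights now [0 4 5 1], max=5
Drop 3: O rot1 at col 1 lands with bottom-row=5; cleared 0 line(s) (total 0); column heights now [0 7 7 1], max=7
Drop 4: L rot1 at col 1 lands with bottom-row=7; cleared 0 line(s) (total 0); column heights now [0 10 8 1], max=10
Drop 5: T rot3 at col 2 lands with bottom-row=7; cleared 0 line(s) (total 0); column heights now [0 10 9 10], max=10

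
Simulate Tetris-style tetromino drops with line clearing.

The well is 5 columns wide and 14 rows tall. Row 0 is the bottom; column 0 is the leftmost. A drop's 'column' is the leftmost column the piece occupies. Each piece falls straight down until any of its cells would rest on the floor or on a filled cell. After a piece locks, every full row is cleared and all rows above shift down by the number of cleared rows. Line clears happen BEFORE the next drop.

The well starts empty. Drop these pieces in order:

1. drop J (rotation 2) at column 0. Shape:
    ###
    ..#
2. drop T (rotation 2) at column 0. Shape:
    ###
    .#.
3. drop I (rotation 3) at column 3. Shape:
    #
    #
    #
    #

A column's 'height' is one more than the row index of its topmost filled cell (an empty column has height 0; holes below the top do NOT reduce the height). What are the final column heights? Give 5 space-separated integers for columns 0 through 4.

Drop 1: J rot2 at col 0 lands with bottom-row=0; cleared 0 line(s) (total 0); column heights now [2 2 2 0 0], max=2
Drop 2: T rot2 at col 0 lands with bottom-row=2; cleared 0 line(s) (total 0); column heights now [4 4 4 0 0], max=4
Drop 3: I rot3 at col 3 lands with bottom-row=0; cleared 0 line(s) (total 0); column heights now [4 4 4 4 0], max=4

Answer: 4 4 4 4 0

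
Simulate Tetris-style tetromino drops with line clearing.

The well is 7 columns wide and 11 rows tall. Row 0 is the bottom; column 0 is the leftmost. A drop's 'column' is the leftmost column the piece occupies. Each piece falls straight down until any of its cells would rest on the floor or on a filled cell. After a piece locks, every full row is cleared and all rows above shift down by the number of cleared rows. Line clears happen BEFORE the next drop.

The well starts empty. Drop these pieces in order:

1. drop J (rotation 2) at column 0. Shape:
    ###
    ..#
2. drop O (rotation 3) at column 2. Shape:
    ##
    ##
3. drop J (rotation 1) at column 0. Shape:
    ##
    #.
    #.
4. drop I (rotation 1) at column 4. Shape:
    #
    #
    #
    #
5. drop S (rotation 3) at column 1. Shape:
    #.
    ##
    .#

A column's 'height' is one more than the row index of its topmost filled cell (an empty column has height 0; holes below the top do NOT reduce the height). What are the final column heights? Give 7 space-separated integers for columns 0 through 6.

Drop 1: J rot2 at col 0 lands with bottom-row=0; cleared 0 line(s) (total 0); column heights now [2 2 2 0 0 0 0], max=2
Drop 2: O rot3 at col 2 lands with bottom-row=2; cleared 0 line(s) (total 0); column heights now [2 2 4 4 0 0 0], max=4
Drop 3: J rot1 at col 0 lands with bottom-row=2; cleared 0 line(s) (total 0); column heights now [5 5 4 4 0 0 0], max=5
Drop 4: I rot1 at col 4 lands with bottom-row=0; cleared 0 line(s) (total 0); column heights now [5 5 4 4 4 0 0], max=5
Drop 5: S rot3 at col 1 lands with bottom-row=4; cleared 0 line(s) (total 0); column heights now [5 7 6 4 4 0 0], max=7

Answer: 5 7 6 4 4 0 0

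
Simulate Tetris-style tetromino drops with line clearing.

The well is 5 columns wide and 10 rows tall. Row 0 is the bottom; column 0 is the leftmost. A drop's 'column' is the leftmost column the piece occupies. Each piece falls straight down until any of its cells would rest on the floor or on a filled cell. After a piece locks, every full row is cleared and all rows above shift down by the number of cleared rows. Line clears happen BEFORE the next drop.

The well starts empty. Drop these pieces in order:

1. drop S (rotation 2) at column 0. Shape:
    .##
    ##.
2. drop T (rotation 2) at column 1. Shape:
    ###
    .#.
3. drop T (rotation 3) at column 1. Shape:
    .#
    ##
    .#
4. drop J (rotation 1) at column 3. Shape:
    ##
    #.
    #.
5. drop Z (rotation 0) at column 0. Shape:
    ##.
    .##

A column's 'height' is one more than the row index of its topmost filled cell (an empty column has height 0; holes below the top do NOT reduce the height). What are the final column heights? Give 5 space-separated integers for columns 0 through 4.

Answer: 9 9 8 7 7

Derivation:
Drop 1: S rot2 at col 0 lands with bottom-row=0; cleared 0 line(s) (total 0); column heights now [1 2 2 0 0], max=2
Drop 2: T rot2 at col 1 lands with bottom-row=2; cleared 0 line(s) (total 0); column heights now [1 4 4 4 0], max=4
Drop 3: T rot3 at col 1 lands with bottom-row=4; cleared 0 line(s) (total 0); column heights now [1 6 7 4 0], max=7
Drop 4: J rot1 at col 3 lands with bottom-row=4; cleared 0 line(s) (total 0); column heights now [1 6 7 7 7], max=7
Drop 5: Z rot0 at col 0 lands with bottom-row=7; cleared 0 line(s) (total 0); column heights now [9 9 8 7 7], max=9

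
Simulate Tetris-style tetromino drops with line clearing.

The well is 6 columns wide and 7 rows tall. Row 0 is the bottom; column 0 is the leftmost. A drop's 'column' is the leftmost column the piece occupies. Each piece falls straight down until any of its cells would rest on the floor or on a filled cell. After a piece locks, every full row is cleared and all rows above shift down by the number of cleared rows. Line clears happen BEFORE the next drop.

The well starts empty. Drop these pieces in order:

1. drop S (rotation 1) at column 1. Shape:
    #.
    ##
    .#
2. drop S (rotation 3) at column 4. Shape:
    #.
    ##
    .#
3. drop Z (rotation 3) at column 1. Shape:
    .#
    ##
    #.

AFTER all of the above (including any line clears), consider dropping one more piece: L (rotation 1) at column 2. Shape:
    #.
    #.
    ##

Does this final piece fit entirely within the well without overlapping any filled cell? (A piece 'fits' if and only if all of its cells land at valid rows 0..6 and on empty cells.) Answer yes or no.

Drop 1: S rot1 at col 1 lands with bottom-row=0; cleared 0 line(s) (total 0); column heights now [0 3 2 0 0 0], max=3
Drop 2: S rot3 at col 4 lands with bottom-row=0; cleared 0 line(s) (total 0); column heights now [0 3 2 0 3 2], max=3
Drop 3: Z rot3 at col 1 lands with bottom-row=3; cleared 0 line(s) (total 0); column heights now [0 5 6 0 3 2], max=6
Test piece L rot1 at col 2 (width 2): heights before test = [0 5 6 0 3 2]; fits = False

Answer: no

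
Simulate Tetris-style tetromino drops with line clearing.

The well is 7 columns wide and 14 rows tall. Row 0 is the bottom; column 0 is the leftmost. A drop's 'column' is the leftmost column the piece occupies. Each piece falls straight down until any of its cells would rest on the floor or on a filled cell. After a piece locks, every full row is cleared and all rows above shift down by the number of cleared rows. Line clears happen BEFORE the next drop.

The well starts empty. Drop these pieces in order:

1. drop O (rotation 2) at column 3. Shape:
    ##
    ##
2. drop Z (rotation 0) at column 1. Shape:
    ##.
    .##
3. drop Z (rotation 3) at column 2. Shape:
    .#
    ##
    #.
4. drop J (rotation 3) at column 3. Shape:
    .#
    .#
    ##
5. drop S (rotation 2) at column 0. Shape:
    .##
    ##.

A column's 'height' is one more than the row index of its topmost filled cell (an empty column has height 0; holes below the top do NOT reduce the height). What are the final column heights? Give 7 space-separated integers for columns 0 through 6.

Answer: 6 7 7 8 10 0 0

Derivation:
Drop 1: O rot2 at col 3 lands with bottom-row=0; cleared 0 line(s) (total 0); column heights now [0 0 0 2 2 0 0], max=2
Drop 2: Z rot0 at col 1 lands with bottom-row=2; cleared 0 line(s) (total 0); column heights now [0 4 4 3 2 0 0], max=4
Drop 3: Z rot3 at col 2 lands with bottom-row=4; cleared 0 line(s) (total 0); column heights now [0 4 6 7 2 0 0], max=7
Drop 4: J rot3 at col 3 lands with bottom-row=7; cleared 0 line(s) (total 0); column heights now [0 4 6 8 10 0 0], max=10
Drop 5: S rot2 at col 0 lands with bottom-row=5; cleared 0 line(s) (total 0); column heights now [6 7 7 8 10 0 0], max=10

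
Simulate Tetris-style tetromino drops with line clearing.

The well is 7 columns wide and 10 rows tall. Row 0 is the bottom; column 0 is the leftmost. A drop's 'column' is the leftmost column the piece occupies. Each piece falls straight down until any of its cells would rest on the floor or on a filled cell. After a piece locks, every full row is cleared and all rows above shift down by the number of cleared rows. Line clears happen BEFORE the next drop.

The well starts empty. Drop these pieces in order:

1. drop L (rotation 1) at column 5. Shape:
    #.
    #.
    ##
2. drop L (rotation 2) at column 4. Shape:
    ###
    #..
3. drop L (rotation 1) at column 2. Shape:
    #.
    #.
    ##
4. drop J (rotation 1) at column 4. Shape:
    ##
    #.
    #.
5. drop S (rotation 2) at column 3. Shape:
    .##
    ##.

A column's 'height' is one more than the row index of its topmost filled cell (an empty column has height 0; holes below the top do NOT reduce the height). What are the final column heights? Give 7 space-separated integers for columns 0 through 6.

Drop 1: L rot1 at col 5 lands with bottom-row=0; cleared 0 line(s) (total 0); column heights now [0 0 0 0 0 3 1], max=3
Drop 2: L rot2 at col 4 lands with bottom-row=2; cleared 0 line(s) (total 0); column heights now [0 0 0 0 4 4 4], max=4
Drop 3: L rot1 at col 2 lands with bottom-row=0; cleared 0 line(s) (total 0); column heights now [0 0 3 1 4 4 4], max=4
Drop 4: J rot1 at col 4 lands with bottom-row=4; cleared 0 line(s) (total 0); column heights now [0 0 3 1 7 7 4], max=7
Drop 5: S rot2 at col 3 lands with bottom-row=7; cleared 0 line(s) (total 0); column heights now [0 0 3 8 9 9 4], max=9

Answer: 0 0 3 8 9 9 4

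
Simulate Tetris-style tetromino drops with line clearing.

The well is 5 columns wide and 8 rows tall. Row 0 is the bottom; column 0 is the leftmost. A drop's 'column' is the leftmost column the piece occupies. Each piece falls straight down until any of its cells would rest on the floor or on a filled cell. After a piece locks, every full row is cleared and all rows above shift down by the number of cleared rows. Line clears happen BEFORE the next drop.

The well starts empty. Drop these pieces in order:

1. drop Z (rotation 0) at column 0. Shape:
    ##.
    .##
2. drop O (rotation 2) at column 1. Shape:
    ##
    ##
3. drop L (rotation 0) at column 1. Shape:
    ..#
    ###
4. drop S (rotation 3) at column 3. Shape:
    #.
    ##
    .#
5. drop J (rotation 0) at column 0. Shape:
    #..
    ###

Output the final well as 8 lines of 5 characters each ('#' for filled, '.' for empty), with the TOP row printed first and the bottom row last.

Answer: .....
...#.
#..##
.###.
.##..
.##..
##...
.##..

Derivation:
Drop 1: Z rot0 at col 0 lands with bottom-row=0; cleared 0 line(s) (total 0); column heights now [2 2 1 0 0], max=2
Drop 2: O rot2 at col 1 lands with bottom-row=2; cleared 0 line(s) (total 0); column heights now [2 4 4 0 0], max=4
Drop 3: L rot0 at col 1 lands with bottom-row=4; cleared 0 line(s) (total 0); column heights now [2 5 5 6 0], max=6
Drop 4: S rot3 at col 3 lands with bottom-row=5; cleared 0 line(s) (total 0); column heights now [2 5 5 8 7], max=8
Drop 5: J rot0 at col 0 lands with bottom-row=5; cleared 1 line(s) (total 1); column heights now [6 5 5 7 6], max=7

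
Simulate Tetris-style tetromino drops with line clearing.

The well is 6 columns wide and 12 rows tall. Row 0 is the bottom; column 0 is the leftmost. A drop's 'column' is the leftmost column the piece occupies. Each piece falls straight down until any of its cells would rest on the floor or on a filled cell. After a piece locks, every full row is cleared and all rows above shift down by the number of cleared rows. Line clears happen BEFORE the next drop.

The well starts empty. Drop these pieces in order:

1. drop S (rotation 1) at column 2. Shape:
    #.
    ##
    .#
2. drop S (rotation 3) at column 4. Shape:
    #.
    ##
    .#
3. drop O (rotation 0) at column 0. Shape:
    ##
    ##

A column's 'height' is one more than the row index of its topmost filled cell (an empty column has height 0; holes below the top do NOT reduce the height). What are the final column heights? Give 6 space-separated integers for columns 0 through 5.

Drop 1: S rot1 at col 2 lands with bottom-row=0; cleared 0 line(s) (total 0); column heights now [0 0 3 2 0 0], max=3
Drop 2: S rot3 at col 4 lands with bottom-row=0; cleared 0 line(s) (total 0); column heights now [0 0 3 2 3 2], max=3
Drop 3: O rot0 at col 0 lands with bottom-row=0; cleared 1 line(s) (total 1); column heights now [1 1 2 1 2 1], max=2

Answer: 1 1 2 1 2 1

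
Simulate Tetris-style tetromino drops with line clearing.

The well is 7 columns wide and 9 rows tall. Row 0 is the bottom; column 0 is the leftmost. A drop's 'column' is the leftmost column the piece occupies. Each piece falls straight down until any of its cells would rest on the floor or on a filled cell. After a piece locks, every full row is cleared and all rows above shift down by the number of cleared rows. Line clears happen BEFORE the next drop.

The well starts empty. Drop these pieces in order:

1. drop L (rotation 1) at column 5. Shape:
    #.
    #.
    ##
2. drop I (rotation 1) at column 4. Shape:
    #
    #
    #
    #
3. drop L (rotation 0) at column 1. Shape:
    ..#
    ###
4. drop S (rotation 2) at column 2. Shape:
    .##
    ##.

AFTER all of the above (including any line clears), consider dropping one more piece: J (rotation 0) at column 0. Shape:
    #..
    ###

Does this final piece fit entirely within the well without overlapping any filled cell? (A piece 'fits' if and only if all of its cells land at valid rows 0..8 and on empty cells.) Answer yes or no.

Drop 1: L rot1 at col 5 lands with bottom-row=0; cleared 0 line(s) (total 0); column heights now [0 0 0 0 0 3 1], max=3
Drop 2: I rot1 at col 4 lands with bottom-row=0; cleared 0 line(s) (total 0); column heights now [0 0 0 0 4 3 1], max=4
Drop 3: L rot0 at col 1 lands with bottom-row=0; cleared 0 line(s) (total 0); column heights now [0 1 1 2 4 3 1], max=4
Drop 4: S rot2 at col 2 lands with bottom-row=3; cleared 0 line(s) (total 0); column heights now [0 1 4 5 5 3 1], max=5
Test piece J rot0 at col 0 (width 3): heights before test = [0 1 4 5 5 3 1]; fits = True

Answer: yes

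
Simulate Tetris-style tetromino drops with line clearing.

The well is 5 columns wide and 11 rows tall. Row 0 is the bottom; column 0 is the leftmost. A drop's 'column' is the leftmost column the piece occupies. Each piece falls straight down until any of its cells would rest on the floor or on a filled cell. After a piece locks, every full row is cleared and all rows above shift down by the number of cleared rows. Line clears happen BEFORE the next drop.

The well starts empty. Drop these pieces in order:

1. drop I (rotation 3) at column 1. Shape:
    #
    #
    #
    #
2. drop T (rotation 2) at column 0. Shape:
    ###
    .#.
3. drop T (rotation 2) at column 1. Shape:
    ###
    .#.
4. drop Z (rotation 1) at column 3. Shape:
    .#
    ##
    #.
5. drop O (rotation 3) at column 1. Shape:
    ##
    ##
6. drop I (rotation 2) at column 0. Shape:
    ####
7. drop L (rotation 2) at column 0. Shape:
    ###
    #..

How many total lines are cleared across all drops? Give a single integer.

Drop 1: I rot3 at col 1 lands with bottom-row=0; cleared 0 line(s) (total 0); column heights now [0 4 0 0 0], max=4
Drop 2: T rot2 at col 0 lands with bottom-row=4; cleared 0 line(s) (total 0); column heights now [6 6 6 0 0], max=6
Drop 3: T rot2 at col 1 lands with bottom-row=6; cleared 0 line(s) (total 0); column heights now [6 8 8 8 0], max=8
Drop 4: Z rot1 at col 3 lands with bottom-row=8; cleared 0 line(s) (total 0); column heights now [6 8 8 10 11], max=11
Drop 5: O rot3 at col 1 lands with bottom-row=8; cleared 0 line(s) (total 0); column heights now [6 10 10 10 11], max=11
Drop 6: I rot2 at col 0 lands with bottom-row=10; cleared 1 line(s) (total 1); column heights now [6 10 10 10 10], max=10
Drop 7: L rot2 at col 0 lands with bottom-row=9; cleared 1 line(s) (total 2); column heights now [10 10 10 9 0], max=10

Answer: 2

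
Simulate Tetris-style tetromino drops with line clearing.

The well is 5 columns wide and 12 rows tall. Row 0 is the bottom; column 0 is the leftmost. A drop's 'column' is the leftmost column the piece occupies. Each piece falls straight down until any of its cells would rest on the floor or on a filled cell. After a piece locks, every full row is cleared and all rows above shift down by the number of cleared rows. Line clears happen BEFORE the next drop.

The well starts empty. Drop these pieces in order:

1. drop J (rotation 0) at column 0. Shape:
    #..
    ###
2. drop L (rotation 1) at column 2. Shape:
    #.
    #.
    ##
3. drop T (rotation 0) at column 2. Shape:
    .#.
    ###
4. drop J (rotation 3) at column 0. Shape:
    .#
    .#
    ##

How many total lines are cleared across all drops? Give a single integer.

Answer: 0

Derivation:
Drop 1: J rot0 at col 0 lands with bottom-row=0; cleared 0 line(s) (total 0); column heights now [2 1 1 0 0], max=2
Drop 2: L rot1 at col 2 lands with bottom-row=1; cleared 0 line(s) (total 0); column heights now [2 1 4 2 0], max=4
Drop 3: T rot0 at col 2 lands with bottom-row=4; cleared 0 line(s) (total 0); column heights now [2 1 5 6 5], max=6
Drop 4: J rot3 at col 0 lands with bottom-row=2; cleared 0 line(s) (total 0); column heights now [3 5 5 6 5], max=6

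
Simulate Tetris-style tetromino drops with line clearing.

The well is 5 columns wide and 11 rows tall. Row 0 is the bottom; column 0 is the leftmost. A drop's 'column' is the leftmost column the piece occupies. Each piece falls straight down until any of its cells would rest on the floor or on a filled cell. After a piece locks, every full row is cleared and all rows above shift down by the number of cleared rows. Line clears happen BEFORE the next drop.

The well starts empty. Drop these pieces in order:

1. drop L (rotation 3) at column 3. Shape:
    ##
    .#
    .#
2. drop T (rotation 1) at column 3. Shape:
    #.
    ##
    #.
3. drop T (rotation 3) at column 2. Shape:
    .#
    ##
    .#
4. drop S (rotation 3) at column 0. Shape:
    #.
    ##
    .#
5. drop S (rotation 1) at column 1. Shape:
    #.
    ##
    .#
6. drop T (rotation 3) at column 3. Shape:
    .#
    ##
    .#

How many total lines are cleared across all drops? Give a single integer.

Drop 1: L rot3 at col 3 lands with bottom-row=0; cleared 0 line(s) (total 0); column heights now [0 0 0 3 3], max=3
Drop 2: T rot1 at col 3 lands with bottom-row=3; cleared 0 line(s) (total 0); column heights now [0 0 0 6 5], max=6
Drop 3: T rot3 at col 2 lands with bottom-row=6; cleared 0 line(s) (total 0); column heights now [0 0 8 9 5], max=9
Drop 4: S rot3 at col 0 lands with bottom-row=0; cleared 0 line(s) (total 0); column heights now [3 2 8 9 5], max=9
Drop 5: S rot1 at col 1 lands with bottom-row=8; cleared 0 line(s) (total 0); column heights now [3 11 10 9 5], max=11
Drop 6: T rot3 at col 3 lands with bottom-row=8; cleared 0 line(s) (total 0); column heights now [3 11 10 10 11], max=11

Answer: 0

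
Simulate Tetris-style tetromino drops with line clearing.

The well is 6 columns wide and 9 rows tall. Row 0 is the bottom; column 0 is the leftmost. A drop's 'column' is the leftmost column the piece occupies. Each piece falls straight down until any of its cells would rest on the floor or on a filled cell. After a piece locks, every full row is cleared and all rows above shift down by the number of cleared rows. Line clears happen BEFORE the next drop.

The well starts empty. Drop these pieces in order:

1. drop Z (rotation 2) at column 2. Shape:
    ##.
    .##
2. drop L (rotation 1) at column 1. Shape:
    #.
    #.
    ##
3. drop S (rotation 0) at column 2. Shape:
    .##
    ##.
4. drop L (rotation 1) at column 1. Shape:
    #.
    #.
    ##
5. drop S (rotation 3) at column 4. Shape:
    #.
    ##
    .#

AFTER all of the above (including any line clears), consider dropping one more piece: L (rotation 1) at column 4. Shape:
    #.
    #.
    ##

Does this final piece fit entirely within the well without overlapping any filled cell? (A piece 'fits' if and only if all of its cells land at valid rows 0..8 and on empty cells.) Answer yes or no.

Answer: no

Derivation:
Drop 1: Z rot2 at col 2 lands with bottom-row=0; cleared 0 line(s) (total 0); column heights now [0 0 2 2 1 0], max=2
Drop 2: L rot1 at col 1 lands with bottom-row=2; cleared 0 line(s) (total 0); column heights now [0 5 3 2 1 0], max=5
Drop 3: S rot0 at col 2 lands with bottom-row=3; cleared 0 line(s) (total 0); column heights now [0 5 4 5 5 0], max=5
Drop 4: L rot1 at col 1 lands with bottom-row=5; cleared 0 line(s) (total 0); column heights now [0 8 6 5 5 0], max=8
Drop 5: S rot3 at col 4 lands with bottom-row=4; cleared 0 line(s) (total 0); column heights now [0 8 6 5 7 6], max=8
Test piece L rot1 at col 4 (width 2): heights before test = [0 8 6 5 7 6]; fits = False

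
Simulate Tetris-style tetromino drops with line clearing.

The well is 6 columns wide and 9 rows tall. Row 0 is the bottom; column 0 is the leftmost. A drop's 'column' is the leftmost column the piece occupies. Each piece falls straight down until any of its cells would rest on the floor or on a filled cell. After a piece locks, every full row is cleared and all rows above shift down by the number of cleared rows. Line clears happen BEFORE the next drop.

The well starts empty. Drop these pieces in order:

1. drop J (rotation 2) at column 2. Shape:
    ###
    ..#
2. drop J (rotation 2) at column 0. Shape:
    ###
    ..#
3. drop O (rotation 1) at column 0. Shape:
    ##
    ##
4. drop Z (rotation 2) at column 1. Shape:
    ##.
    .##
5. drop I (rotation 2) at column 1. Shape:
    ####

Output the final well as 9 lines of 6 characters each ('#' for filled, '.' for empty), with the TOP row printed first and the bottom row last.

Answer: ......
.####.
.##...
####..
##....
###...
..#...
..###.
....#.

Derivation:
Drop 1: J rot2 at col 2 lands with bottom-row=0; cleared 0 line(s) (total 0); column heights now [0 0 2 2 2 0], max=2
Drop 2: J rot2 at col 0 lands with bottom-row=2; cleared 0 line(s) (total 0); column heights now [4 4 4 2 2 0], max=4
Drop 3: O rot1 at col 0 lands with bottom-row=4; cleared 0 line(s) (total 0); column heights now [6 6 4 2 2 0], max=6
Drop 4: Z rot2 at col 1 lands with bottom-row=5; cleared 0 line(s) (total 0); column heights now [6 7 7 6 2 0], max=7
Drop 5: I rot2 at col 1 lands with bottom-row=7; cleared 0 line(s) (total 0); column heights now [6 8 8 8 8 0], max=8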